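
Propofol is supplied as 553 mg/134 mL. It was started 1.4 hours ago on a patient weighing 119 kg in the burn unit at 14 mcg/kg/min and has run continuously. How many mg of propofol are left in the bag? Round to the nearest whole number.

413 mg

Dose = 14 mcg/kg/min × 119 kg = 1666 mcg/min
1666 mcg/min × 60 min/hr = 99960 mcg/hr
Concentration = 553 mg ÷ 134 mL = 4.126866 mg/mL = 4126.866 mcg/mL
Rate = 99960 mcg/hr ÷ 4126.866 mcg/mL = 24.22177 mL/hr
Volume infused = 24.22177 mL/hr × 1.4 hr = 33.91048 mL
Volume remaining = 134 − 33.91048 = 100.0895 mL
Drug remaining = 100.0895 mL × 4126.866 mcg/mL = 413056 mcg = 413.056 mg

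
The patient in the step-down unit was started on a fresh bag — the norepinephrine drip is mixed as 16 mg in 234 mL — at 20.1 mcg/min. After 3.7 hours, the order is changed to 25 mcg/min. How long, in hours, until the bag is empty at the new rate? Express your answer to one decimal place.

Initial rate:
20.1 mcg/min × 60 min/hr = 1206 mcg/hr
Concentration = 16 mg ÷ 234 mL = 0.06837607 mg/mL = 68.37607 mcg/mL
Rate = 1206 mcg/hr ÷ 68.37607 mcg/mL = 17.63775 mL/hr
Volume infused so far = 17.63775 mL/hr × 3.7 hr = 65.25968 mL
Volume remaining = 234 − 65.25968 = 168.7403 mL
New rate:
25 mcg/min × 60 min/hr = 1500 mcg/hr
Rate = 1500 mcg/hr ÷ 68.37607 mcg/mL = 21.9375 mL/hr
Time remaining = 168.7403 mL ÷ 21.9375 mL/hr = 7.691867 hr

7.7 hours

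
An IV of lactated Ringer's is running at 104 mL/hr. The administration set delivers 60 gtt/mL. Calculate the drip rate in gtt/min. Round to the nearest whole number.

104 mL/hr ÷ 60 min/hr = 1.733333 mL/min
1.733333 mL/min × 60 gtt/mL = 104 gtt/min

104 gtt/min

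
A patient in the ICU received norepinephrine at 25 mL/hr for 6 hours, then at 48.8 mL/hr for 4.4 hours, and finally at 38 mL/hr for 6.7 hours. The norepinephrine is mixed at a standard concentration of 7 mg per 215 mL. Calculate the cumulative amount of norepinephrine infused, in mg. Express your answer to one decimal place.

20.2 mg

Concentration = 7 mg ÷ 215 mL = 0.03255814 mg/mL
Stage 1: 25 mL/hr × 6 hr = 150 mL → 150 mL × 0.03255814 mg/mL = 4.883721 mg
Stage 2: 48.8 mL/hr × 4.4 hr = 214.72 mL → 214.72 mL × 0.03255814 mg/mL = 6.990884 mg
Stage 3: 38 mL/hr × 6.7 hr = 254.6 mL → 254.6 mL × 0.03255814 mg/mL = 8.289302 mg
Total = 4.883721 + 6.990884 + 8.289302 = 20.16391 mg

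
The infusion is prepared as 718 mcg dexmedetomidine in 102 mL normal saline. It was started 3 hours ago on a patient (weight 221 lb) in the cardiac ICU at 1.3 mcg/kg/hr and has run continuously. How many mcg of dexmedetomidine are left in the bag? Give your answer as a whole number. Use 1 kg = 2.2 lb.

Weight = 221 lb ÷ 2.2 lb/kg = 100.4545 kg
Dose = 1.3 mcg/kg/hr × 100.4545 kg = 130.5909 mcg/hr
Concentration = 718 mcg ÷ 102 mL = 7.039216 mcg/mL
Rate = 130.5909 mcg/hr ÷ 7.039216 mcg/mL = 18.55191 mL/hr
Volume infused = 18.55191 mL/hr × 3 hr = 55.65574 mL
Volume remaining = 102 − 55.65574 = 46.34426 mL
Drug remaining = 46.34426 mL × 7.039216 mcg/mL = 326.2273 mcg

326 mcg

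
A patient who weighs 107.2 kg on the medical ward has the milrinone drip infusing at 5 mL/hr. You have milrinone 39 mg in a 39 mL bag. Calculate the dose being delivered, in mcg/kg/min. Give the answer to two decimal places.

Concentration = 39 mg ÷ 39 mL = 1 mg/mL = 1000 mcg/mL
Drug rate = 5 mL/hr × 1000 mcg/mL = 5000 mcg/hr
5000 mcg/hr ÷ 60 min/hr = 83.33333 mcg/min
83.33333 mcg/min ÷ 107.2 kg = 0.7773632 mcg/kg/min

0.78 mcg/kg/min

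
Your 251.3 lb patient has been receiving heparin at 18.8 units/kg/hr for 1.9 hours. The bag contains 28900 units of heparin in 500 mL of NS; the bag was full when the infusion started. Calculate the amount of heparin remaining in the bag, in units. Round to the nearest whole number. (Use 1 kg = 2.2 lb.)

24820 units

Weight = 251.3 lb ÷ 2.2 lb/kg = 114.2273 kg
Dose = 18.8 units/kg/hr × 114.2273 kg = 2147.473 units/hr
Concentration = 28900 units ÷ 500 mL = 57.8 units/mL
Rate = 2147.473 units/hr ÷ 57.8 units/mL = 37.15351 mL/hr
Volume infused = 37.15351 mL/hr × 1.9 hr = 70.59166 mL
Volume remaining = 500 − 70.59166 = 429.4083 mL
Drug remaining = 429.4083 mL × 57.8 units/mL = 24819.8 units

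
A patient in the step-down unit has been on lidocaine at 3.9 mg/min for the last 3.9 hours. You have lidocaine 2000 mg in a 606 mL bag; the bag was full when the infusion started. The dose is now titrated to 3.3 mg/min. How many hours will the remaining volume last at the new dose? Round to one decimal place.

Initial rate:
3.9 mg/min × 60 min/hr = 234 mg/hr
Concentration = 2000 mg ÷ 606 mL = 3.30033 mg/mL
Rate = 234 mg/hr ÷ 3.30033 mg/mL = 70.902 mL/hr
Volume infused so far = 70.902 mL/hr × 3.9 hr = 276.5178 mL
Volume remaining = 606 − 276.5178 = 329.4822 mL
New rate:
3.3 mg/min × 60 min/hr = 198 mg/hr
Rate = 198 mg/hr ÷ 3.30033 mg/mL = 59.994 mL/hr
Time remaining = 329.4822 mL ÷ 59.994 mL/hr = 5.491919 hr

5.5 hours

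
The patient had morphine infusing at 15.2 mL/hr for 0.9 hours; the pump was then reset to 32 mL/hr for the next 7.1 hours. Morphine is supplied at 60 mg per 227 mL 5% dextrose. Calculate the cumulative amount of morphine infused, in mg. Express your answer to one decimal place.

Concentration = 60 mg ÷ 227 mL = 0.2643172 mg/mL
Stage 1: 15.2 mL/hr × 0.9 hr = 13.68 mL → 13.68 mL × 0.2643172 mg/mL = 3.615859 mg
Stage 2: 32 mL/hr × 7.1 hr = 227.2 mL → 227.2 mL × 0.2643172 mg/mL = 60.05286 mg
Total = 3.615859 + 60.05286 = 63.66872 mg

63.7 mg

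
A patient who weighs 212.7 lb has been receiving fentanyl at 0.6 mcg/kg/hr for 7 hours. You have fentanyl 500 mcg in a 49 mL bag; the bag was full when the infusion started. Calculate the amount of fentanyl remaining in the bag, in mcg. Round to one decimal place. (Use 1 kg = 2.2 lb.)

93.9 mcg

Weight = 212.7 lb ÷ 2.2 lb/kg = 96.68182 kg
Dose = 0.6 mcg/kg/hr × 96.68182 kg = 58.00909 mcg/hr
Concentration = 500 mcg ÷ 49 mL = 10.20408 mcg/mL
Rate = 58.00909 mcg/hr ÷ 10.20408 mcg/mL = 5.684891 mL/hr
Volume infused = 5.684891 mL/hr × 7 hr = 39.79424 mL
Volume remaining = 49 − 39.79424 = 9.205764 mL
Drug remaining = 9.205764 mL × 10.20408 mcg/mL = 93.93636 mcg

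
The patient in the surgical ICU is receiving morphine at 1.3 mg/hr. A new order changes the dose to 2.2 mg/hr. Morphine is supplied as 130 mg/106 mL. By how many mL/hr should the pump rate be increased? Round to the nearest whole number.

At the current dose:
Concentration = 130 mg ÷ 106 mL = 1.226415 mg/mL
Rate = 1.3 mg/hr ÷ 1.226415 mg/mL = 1.06 mL/hr
At the new dose:
Rate = 2.2 mg/hr ÷ 1.226415 mg/mL = 1.793846 mL/hr
Change = 1.793846 − 1.06 = 0.7338462 mL/hr → 0.7338462 mL/hr increase

1 mL/hr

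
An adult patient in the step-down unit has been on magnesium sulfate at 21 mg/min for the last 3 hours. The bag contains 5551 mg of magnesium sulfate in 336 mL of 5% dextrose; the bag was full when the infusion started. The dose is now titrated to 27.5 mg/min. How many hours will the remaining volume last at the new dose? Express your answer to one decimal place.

Initial rate:
21 mg/min × 60 min/hr = 1260 mg/hr
Concentration = 5551 mg ÷ 336 mL = 16.52083 mg/mL
Rate = 1260 mg/hr ÷ 16.52083 mg/mL = 76.26734 mL/hr
Volume infused so far = 76.26734 mL/hr × 3 hr = 228.802 mL
Volume remaining = 336 − 228.802 = 107.198 mL
New rate:
27.5 mg/min × 60 min/hr = 1650 mg/hr
Rate = 1650 mg/hr ÷ 16.52083 mg/mL = 99.8739 mL/hr
Time remaining = 107.198 mL ÷ 99.8739 mL/hr = 1.073333 hr

1.1 hours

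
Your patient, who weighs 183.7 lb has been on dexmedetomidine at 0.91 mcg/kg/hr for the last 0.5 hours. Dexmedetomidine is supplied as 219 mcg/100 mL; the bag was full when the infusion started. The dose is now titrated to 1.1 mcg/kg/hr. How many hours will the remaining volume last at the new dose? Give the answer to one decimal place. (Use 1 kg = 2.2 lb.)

2.0 hours

Initial rate:
Weight = 183.7 lb ÷ 2.2 lb/kg = 83.5 kg
Dose = 0.91 mcg/kg/hr × 83.5 kg = 75.985 mcg/hr
Concentration = 219 mcg ÷ 100 mL = 2.19 mcg/mL
Rate = 75.985 mcg/hr ÷ 2.19 mcg/mL = 34.69635 mL/hr
Volume infused so far = 34.69635 mL/hr × 0.5 hr = 17.34817 mL
Volume remaining = 100 − 17.34817 = 82.65183 mL
New rate:
Dose = 1.1 mcg/kg/hr × 83.5 kg = 91.85 mcg/hr
Rate = 91.85 mcg/hr ÷ 2.19 mcg/mL = 41.94064 mL/hr
Time remaining = 82.65183 mL ÷ 41.94064 mL/hr = 1.970686 hr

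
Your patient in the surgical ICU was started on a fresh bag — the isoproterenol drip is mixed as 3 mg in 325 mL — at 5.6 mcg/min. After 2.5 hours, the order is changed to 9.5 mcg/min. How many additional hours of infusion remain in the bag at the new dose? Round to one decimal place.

Initial rate:
5.6 mcg/min × 60 min/hr = 336 mcg/hr
Concentration = 3 mg ÷ 325 mL = 0.009230769 mg/mL = 9.230769 mcg/mL
Rate = 336 mcg/hr ÷ 9.230769 mcg/mL = 36.4 mL/hr
Volume infused so far = 36.4 mL/hr × 2.5 hr = 91 mL
Volume remaining = 325 − 91 = 234 mL
New rate:
9.5 mcg/min × 60 min/hr = 570 mcg/hr
Rate = 570 mcg/hr ÷ 9.230769 mcg/mL = 61.75 mL/hr
Time remaining = 234 mL ÷ 61.75 mL/hr = 3.789474 hr

3.8 hours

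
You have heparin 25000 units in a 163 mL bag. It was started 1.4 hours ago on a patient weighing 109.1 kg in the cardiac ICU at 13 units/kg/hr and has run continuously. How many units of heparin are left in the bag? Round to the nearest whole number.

Dose = 13 units/kg/hr × 109.1 kg = 1418.3 units/hr
Concentration = 25000 units ÷ 163 mL = 153.3742 units/mL
Rate = 1418.3 units/hr ÷ 153.3742 units/mL = 9.247316 mL/hr
Volume infused = 9.247316 mL/hr × 1.4 hr = 12.94624 mL
Volume remaining = 163 − 12.94624 = 150.0538 mL
Drug remaining = 150.0538 mL × 153.3742 units/mL = 23014.38 units

23014 units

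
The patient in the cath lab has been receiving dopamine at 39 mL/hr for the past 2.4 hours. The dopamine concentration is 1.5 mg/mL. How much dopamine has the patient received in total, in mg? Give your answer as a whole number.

140 mg

Concentration = 1.5 mg/mL = 1500 mcg/mL
Drug rate = 39 mL/hr × 1500 mcg/mL = 58500 mcg/hr
Total = 58500 mcg/hr × 2.4 hr = 140400 mcg = 140.4 mg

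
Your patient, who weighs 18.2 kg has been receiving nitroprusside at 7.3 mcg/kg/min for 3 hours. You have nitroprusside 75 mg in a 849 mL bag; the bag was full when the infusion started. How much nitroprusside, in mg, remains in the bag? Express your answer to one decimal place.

51.1 mg

Dose = 7.3 mcg/kg/min × 18.2 kg = 132.86 mcg/min
132.86 mcg/min × 60 min/hr = 7971.6 mcg/hr
Concentration = 75 mg ÷ 849 mL = 0.08833922 mg/mL = 88.33922 mcg/mL
Rate = 7971.6 mcg/hr ÷ 88.33922 mcg/mL = 90.23851 mL/hr
Volume infused = 90.23851 mL/hr × 3 hr = 270.7155 mL
Volume remaining = 849 − 270.7155 = 578.2845 mL
Drug remaining = 578.2845 mL × 88.33922 mcg/mL = 51085.2 mcg = 51.0852 mg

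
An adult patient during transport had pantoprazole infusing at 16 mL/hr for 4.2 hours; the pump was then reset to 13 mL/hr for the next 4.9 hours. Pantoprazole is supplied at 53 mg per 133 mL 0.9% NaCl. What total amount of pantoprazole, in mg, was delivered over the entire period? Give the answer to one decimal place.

Concentration = 53 mg ÷ 133 mL = 0.3984962 mg/mL
Stage 1: 16 mL/hr × 4.2 hr = 67.2 mL → 67.2 mL × 0.3984962 mg/mL = 26.77895 mg
Stage 2: 13 mL/hr × 4.9 hr = 63.7 mL → 63.7 mL × 0.3984962 mg/mL = 25.38421 mg
Total = 26.77895 + 25.38421 = 52.16316 mg

52.2 mg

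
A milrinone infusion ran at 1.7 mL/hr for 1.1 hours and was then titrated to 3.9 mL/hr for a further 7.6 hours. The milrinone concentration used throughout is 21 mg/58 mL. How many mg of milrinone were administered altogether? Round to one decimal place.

11.4 mg

Concentration = 21 mg ÷ 58 mL = 0.362069 mg/mL
Stage 1: 1.7 mL/hr × 1.1 hr = 1.87 mL → 1.87 mL × 0.362069 mg/mL = 0.677069 mg
Stage 2: 3.9 mL/hr × 7.6 hr = 29.64 mL → 29.64 mL × 0.362069 mg/mL = 10.73172 mg
Total = 0.677069 + 10.73172 = 11.40879 mg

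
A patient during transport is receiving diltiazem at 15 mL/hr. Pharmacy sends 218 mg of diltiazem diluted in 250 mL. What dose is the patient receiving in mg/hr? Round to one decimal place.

13.1 mg/hr

Concentration = 218 mg ÷ 250 mL = 0.872 mg/mL
Drug rate = 15 mL/hr × 0.872 mg/mL = 13.08 mg/hr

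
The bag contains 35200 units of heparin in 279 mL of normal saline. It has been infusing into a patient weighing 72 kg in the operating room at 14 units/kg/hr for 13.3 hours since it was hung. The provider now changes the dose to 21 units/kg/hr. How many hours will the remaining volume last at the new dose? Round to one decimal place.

Initial rate:
Dose = 14 units/kg/hr × 72 kg = 1008 units/hr
Concentration = 35200 units ÷ 279 mL = 126.1649 units/mL
Rate = 1008 units/hr ÷ 126.1649 units/mL = 7.989545 mL/hr
Volume infused so far = 7.989545 mL/hr × 13.3 hr = 106.261 mL
Volume remaining = 279 − 106.261 = 172.739 mL
New rate:
Dose = 21 units/kg/hr × 72 kg = 1512 units/hr
Rate = 1512 units/hr ÷ 126.1649 units/mL = 11.98432 mL/hr
Time remaining = 172.739 mL ÷ 11.98432 mL/hr = 14.41376 hr

14.4 hours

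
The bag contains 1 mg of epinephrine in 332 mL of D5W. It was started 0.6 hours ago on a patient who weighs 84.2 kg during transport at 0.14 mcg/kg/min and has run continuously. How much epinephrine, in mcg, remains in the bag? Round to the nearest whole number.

576 mcg

Dose = 0.14 mcg/kg/min × 84.2 kg = 11.788 mcg/min
11.788 mcg/min × 60 min/hr = 707.28 mcg/hr
Concentration = 1 mg ÷ 332 mL = 0.003012048 mg/mL = 3.012048 mcg/mL
Rate = 707.28 mcg/hr ÷ 3.012048 mcg/mL = 234.817 mL/hr
Volume infused = 234.817 mL/hr × 0.6 hr = 140.8902 mL
Volume remaining = 332 − 140.8902 = 191.1098 mL
Drug remaining = 191.1098 mL × 3.012048 mcg/mL = 575.632 mcg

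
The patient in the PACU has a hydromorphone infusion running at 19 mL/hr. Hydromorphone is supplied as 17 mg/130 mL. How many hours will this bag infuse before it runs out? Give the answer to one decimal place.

6.8 hours

Duration = 130 mL ÷ 19 mL/hr = 6.842105 hr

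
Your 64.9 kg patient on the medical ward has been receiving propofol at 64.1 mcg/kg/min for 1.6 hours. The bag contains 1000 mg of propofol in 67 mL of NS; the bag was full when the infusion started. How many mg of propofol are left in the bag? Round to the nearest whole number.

Dose = 64.1 mcg/kg/min × 64.9 kg = 4160.09 mcg/min
4160.09 mcg/min × 60 min/hr = 249605.4 mcg/hr
Concentration = 1000 mg ÷ 67 mL = 14.92537 mg/mL = 14925.37 mcg/mL
Rate = 249605.4 mcg/hr ÷ 14925.37 mcg/mL = 16.72356 mL/hr
Volume infused = 16.72356 mL/hr × 1.6 hr = 26.7577 mL
Volume remaining = 67 − 26.7577 = 40.2423 mL
Drug remaining = 40.2423 mL × 14925.37 mcg/mL = 600631.4 mcg = 600.6314 mg

601 mg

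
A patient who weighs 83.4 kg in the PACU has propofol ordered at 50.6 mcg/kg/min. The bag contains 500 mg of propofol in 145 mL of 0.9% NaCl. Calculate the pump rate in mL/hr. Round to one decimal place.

73.4 mL/hr

Dose = 50.6 mcg/kg/min × 83.4 kg = 4220.04 mcg/min
4220.04 mcg/min × 60 min/hr = 253202.4 mcg/hr
Concentration = 500 mg ÷ 145 mL = 3.448276 mg/mL = 3448.276 mcg/mL
Rate = 253202.4 mcg/hr ÷ 3448.276 mcg/mL = 73.4287 mL/hr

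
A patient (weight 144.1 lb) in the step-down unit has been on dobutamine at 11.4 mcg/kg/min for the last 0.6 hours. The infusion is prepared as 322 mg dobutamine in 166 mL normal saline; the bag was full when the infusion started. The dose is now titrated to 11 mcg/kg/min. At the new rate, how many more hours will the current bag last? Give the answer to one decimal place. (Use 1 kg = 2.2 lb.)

6.8 hours

Initial rate:
Weight = 144.1 lb ÷ 2.2 lb/kg = 65.5 kg
Dose = 11.4 mcg/kg/min × 65.5 kg = 746.7 mcg/min
746.7 mcg/min × 60 min/hr = 44802 mcg/hr
Concentration = 322 mg ÷ 166 mL = 1.939759 mg/mL = 1939.759 mcg/mL
Rate = 44802 mcg/hr ÷ 1939.759 mcg/mL = 23.09668 mL/hr
Volume infused so far = 23.09668 mL/hr × 0.6 hr = 13.85801 mL
Volume remaining = 166 − 13.85801 = 152.142 mL
New rate:
Dose = 11 mcg/kg/min × 65.5 kg = 720.5 mcg/min
720.5 mcg/min × 60 min/hr = 43230 mcg/hr
Rate = 43230 mcg/hr ÷ 1939.759 mcg/mL = 22.28627 mL/hr
Time remaining = 152.142 mL ÷ 22.28627 mL/hr = 6.826713 hr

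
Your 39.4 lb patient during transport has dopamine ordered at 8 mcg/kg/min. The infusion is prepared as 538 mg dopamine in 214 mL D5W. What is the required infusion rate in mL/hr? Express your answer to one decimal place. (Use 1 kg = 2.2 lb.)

3.4 mL/hr

Weight = 39.4 lb ÷ 2.2 lb/kg = 17.90909 kg
Dose = 8 mcg/kg/min × 17.90909 kg = 143.2727 mcg/min
143.2727 mcg/min × 60 min/hr = 8596.364 mcg/hr
Concentration = 538 mg ÷ 214 mL = 2.514019 mg/mL = 2514.019 mcg/mL
Rate = 8596.364 mcg/hr ÷ 2514.019 mcg/mL = 3.419371 mL/hr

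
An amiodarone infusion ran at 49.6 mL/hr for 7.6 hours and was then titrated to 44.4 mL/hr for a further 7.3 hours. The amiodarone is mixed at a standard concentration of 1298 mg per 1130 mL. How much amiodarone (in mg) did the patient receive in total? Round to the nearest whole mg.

Concentration = 1298 mg ÷ 1130 mL = 1.148673 mg/mL
Stage 1: 49.6 mL/hr × 7.6 hr = 376.96 mL → 376.96 mL × 1.148673 mg/mL = 433.0036 mg
Stage 2: 44.4 mL/hr × 7.3 hr = 324.12 mL → 324.12 mL × 1.148673 mg/mL = 372.3078 mg
Total = 433.0036 + 372.3078 = 805.3114 mg

805 mg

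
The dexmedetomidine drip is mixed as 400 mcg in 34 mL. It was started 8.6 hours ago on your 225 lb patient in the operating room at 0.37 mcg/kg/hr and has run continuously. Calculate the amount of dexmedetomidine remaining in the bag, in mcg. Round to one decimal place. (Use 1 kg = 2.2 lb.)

Weight = 225 lb ÷ 2.2 lb/kg = 102.2727 kg
Dose = 0.37 mcg/kg/hr × 102.2727 kg = 37.84091 mcg/hr
Concentration = 400 mcg ÷ 34 mL = 11.76471 mcg/mL
Rate = 37.84091 mcg/hr ÷ 11.76471 mcg/mL = 3.216477 mL/hr
Volume infused = 3.216477 mL/hr × 8.6 hr = 27.6617 mL
Volume remaining = 34 − 27.6617 = 6.338295 mL
Drug remaining = 6.338295 mL × 11.76471 mcg/mL = 74.56818 mcg

74.6 mcg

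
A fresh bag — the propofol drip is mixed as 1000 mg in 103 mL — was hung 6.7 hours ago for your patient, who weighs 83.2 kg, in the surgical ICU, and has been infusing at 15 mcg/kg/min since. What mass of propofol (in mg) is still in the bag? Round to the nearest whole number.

498 mg

Dose = 15 mcg/kg/min × 83.2 kg = 1248 mcg/min
1248 mcg/min × 60 min/hr = 74880 mcg/hr
Concentration = 1000 mg ÷ 103 mL = 9.708738 mg/mL = 9708.738 mcg/mL
Rate = 74880 mcg/hr ÷ 9708.738 mcg/mL = 7.71264 mL/hr
Volume infused = 7.71264 mL/hr × 6.7 hr = 51.67469 mL
Volume remaining = 103 − 51.67469 = 51.32531 mL
Drug remaining = 51.32531 mL × 9708.738 mcg/mL = 498304 mcg = 498.304 mg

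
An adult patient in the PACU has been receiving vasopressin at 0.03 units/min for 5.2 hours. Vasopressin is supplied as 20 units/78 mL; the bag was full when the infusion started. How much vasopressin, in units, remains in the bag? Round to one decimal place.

10.6 units

0.03 units/min × 60 min/hr = 1.8 units/hr
Concentration = 20 units ÷ 78 mL = 0.2564103 units/mL
Rate = 1.8 units/hr ÷ 0.2564103 units/mL = 7.02 mL/hr
Volume infused = 7.02 mL/hr × 5.2 hr = 36.504 mL
Volume remaining = 78 − 36.504 = 41.496 mL
Drug remaining = 41.496 mL × 0.2564103 units/mL = 10.64 units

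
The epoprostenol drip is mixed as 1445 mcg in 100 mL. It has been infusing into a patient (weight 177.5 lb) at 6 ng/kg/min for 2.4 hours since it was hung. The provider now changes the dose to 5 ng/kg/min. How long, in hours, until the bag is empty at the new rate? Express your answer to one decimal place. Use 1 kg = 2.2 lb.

56.8 hours

Initial rate:
Weight = 177.5 lb ÷ 2.2 lb/kg = 80.68182 kg
Dose = 6 ng/kg/min × 80.68182 kg = 484.0909 ng/min
484.0909 ng/min × 60 min/hr = 29045.45 ng/hr
Concentration = 1445 mcg ÷ 100 mL = 14.45 mcg/mL = 14450 ng/mL
Rate = 29045.45 ng/hr ÷ 14450 ng/mL = 2.010066 mL/hr
Volume infused so far = 2.010066 mL/hr × 2.4 hr = 4.824159 mL
Volume remaining = 100 − 4.824159 = 95.17584 mL
New rate:
Dose = 5 ng/kg/min × 80.68182 kg = 403.4091 ng/min
403.4091 ng/min × 60 min/hr = 24204.55 ng/hr
Rate = 24204.55 ng/hr ÷ 14450 ng/mL = 1.675055 mL/hr
Time remaining = 95.17584 mL ÷ 1.675055 mL/hr = 56.81953 hr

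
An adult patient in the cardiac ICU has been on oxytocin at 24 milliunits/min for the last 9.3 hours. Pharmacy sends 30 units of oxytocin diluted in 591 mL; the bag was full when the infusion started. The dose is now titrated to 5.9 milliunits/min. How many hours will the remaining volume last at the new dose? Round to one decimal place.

46.9 hours

Initial rate:
24 milliunits/min × 60 min/hr = 1440 milliunits/hr
Concentration = 30 units ÷ 591 mL = 0.05076142 units/mL = 50.76142 milliunits/mL
Rate = 1440 milliunits/hr ÷ 50.76142 milliunits/mL = 28.368 mL/hr
Volume infused so far = 28.368 mL/hr × 9.3 hr = 263.8224 mL
Volume remaining = 591 − 263.8224 = 327.1776 mL
New rate:
5.9 milliunits/min × 60 min/hr = 354 milliunits/hr
Rate = 354 milliunits/hr ÷ 50.76142 milliunits/mL = 6.9738 mL/hr
Time remaining = 327.1776 mL ÷ 6.9738 mL/hr = 46.91525 hr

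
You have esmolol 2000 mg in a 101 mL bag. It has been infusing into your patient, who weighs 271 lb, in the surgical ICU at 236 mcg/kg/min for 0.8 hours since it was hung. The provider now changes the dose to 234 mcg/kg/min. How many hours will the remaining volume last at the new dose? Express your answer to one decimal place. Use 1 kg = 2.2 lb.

0.3 hours

Initial rate:
Weight = 271 lb ÷ 2.2 lb/kg = 123.1818 kg
Dose = 236 mcg/kg/min × 123.1818 kg = 29070.91 mcg/min
29070.91 mcg/min × 60 min/hr = 1744255 mcg/hr
Concentration = 2000 mg ÷ 101 mL = 19.80198 mg/mL = 19801.98 mcg/mL
Rate = 1744255 mcg/hr ÷ 19801.98 mcg/mL = 88.08485 mL/hr
Volume infused so far = 88.08485 mL/hr × 0.8 hr = 70.46788 mL
Volume remaining = 101 − 70.46788 = 30.53212 mL
New rate:
Dose = 234 mcg/kg/min × 123.1818 kg = 28824.55 mcg/min
28824.55 mcg/min × 60 min/hr = 1729473 mcg/hr
Rate = 1729473 mcg/hr ÷ 19801.98 mcg/mL = 87.33837 mL/hr
Time remaining = 30.53212 mL ÷ 87.33837 mL/hr = 0.3495842 hr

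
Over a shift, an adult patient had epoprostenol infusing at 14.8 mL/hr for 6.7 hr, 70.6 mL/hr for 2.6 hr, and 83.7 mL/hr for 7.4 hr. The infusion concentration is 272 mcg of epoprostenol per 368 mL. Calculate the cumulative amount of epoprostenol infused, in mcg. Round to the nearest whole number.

Concentration = 272 mcg ÷ 368 mL = 0.7391304 mcg/mL
Stage 1: 14.8 mL/hr × 6.7 hr = 99.16 mL → 99.16 mL × 0.7391304 mcg/mL = 73.29217 mcg
Stage 2: 70.6 mL/hr × 2.6 hr = 183.56 mL → 183.56 mL × 0.7391304 mcg/mL = 135.6748 mcg
Stage 3: 83.7 mL/hr × 7.4 hr = 619.38 mL → 619.38 mL × 0.7391304 mcg/mL = 457.8026 mcg
Total = 73.29217 + 135.6748 + 457.8026 = 666.7696 mcg

667 mcg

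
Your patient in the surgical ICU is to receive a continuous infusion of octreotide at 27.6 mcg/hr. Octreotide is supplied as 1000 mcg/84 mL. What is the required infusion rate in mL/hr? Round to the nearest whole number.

2 mL/hr

Concentration = 1000 mcg ÷ 84 mL = 11.90476 mcg/mL
Rate = 27.6 mcg/hr ÷ 11.90476 mcg/mL = 2.3184 mL/hr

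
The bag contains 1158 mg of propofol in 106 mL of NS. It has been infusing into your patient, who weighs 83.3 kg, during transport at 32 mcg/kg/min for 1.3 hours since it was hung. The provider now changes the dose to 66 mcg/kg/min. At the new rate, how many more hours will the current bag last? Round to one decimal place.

Initial rate:
Dose = 32 mcg/kg/min × 83.3 kg = 2665.6 mcg/min
2665.6 mcg/min × 60 min/hr = 159936 mcg/hr
Concentration = 1158 mg ÷ 106 mL = 10.92453 mg/mL = 10924.53 mcg/mL
Rate = 159936 mcg/hr ÷ 10924.53 mcg/mL = 14.64008 mL/hr
Volume infused so far = 14.64008 mL/hr × 1.3 hr = 19.03211 mL
Volume remaining = 106 − 19.03211 = 86.96789 mL
New rate:
Dose = 66 mcg/kg/min × 83.3 kg = 5497.8 mcg/min
5497.8 mcg/min × 60 min/hr = 329868 mcg/hr
Rate = 329868 mcg/hr ÷ 10924.53 mcg/mL = 30.19517 mL/hr
Time remaining = 86.96789 mL ÷ 30.19517 mL/hr = 2.880192 hr

2.9 hours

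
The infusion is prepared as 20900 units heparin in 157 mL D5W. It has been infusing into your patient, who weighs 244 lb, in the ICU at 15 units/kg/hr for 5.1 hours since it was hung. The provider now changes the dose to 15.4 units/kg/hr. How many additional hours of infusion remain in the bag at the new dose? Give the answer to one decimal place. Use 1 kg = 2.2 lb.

Initial rate:
Weight = 244 lb ÷ 2.2 lb/kg = 110.9091 kg
Dose = 15 units/kg/hr × 110.9091 kg = 1663.636 units/hr
Concentration = 20900 units ÷ 157 mL = 133.121 units/mL
Rate = 1663.636 units/hr ÷ 133.121 units/mL = 12.49717 mL/hr
Volume infused so far = 12.49717 mL/hr × 5.1 hr = 63.73558 mL
Volume remaining = 157 − 63.73558 = 93.26442 mL
New rate:
Dose = 15.4 units/kg/hr × 110.9091 kg = 1708 units/hr
Rate = 1708 units/hr ÷ 133.121 units/mL = 12.83043 mL/hr
Time remaining = 93.26442 mL ÷ 12.83043 mL/hr = 7.269001 hr

7.3 hours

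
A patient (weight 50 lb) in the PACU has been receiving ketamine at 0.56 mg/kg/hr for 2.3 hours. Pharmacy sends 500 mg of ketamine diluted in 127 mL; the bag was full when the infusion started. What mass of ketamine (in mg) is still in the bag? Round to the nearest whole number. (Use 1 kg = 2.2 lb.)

471 mg

Weight = 50 lb ÷ 2.2 lb/kg = 22.72727 kg
Dose = 0.56 mg/kg/hr × 22.72727 kg = 12.72727 mg/hr
Concentration = 500 mg ÷ 127 mL = 3.937008 mg/mL
Rate = 12.72727 mg/hr ÷ 3.937008 mg/mL = 3.232727 mL/hr
Volume infused = 3.232727 mL/hr × 2.3 hr = 7.435273 mL
Volume remaining = 127 − 7.435273 = 119.5647 mL
Drug remaining = 119.5647 mL × 3.937008 mg/mL = 470.7273 mg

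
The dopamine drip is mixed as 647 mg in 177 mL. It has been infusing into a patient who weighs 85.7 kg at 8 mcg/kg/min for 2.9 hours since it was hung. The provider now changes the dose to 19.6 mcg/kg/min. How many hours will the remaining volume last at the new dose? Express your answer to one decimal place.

5.2 hours

Initial rate:
Dose = 8 mcg/kg/min × 85.7 kg = 685.6 mcg/min
685.6 mcg/min × 60 min/hr = 41136 mcg/hr
Concentration = 647 mg ÷ 177 mL = 3.655367 mg/mL = 3655.367 mcg/mL
Rate = 41136 mcg/hr ÷ 3655.367 mcg/mL = 11.25359 mL/hr
Volume infused so far = 11.25359 mL/hr × 2.9 hr = 32.63541 mL
Volume remaining = 177 − 32.63541 = 144.3646 mL
New rate:
Dose = 19.6 mcg/kg/min × 85.7 kg = 1679.72 mcg/min
1679.72 mcg/min × 60 min/hr = 100783.2 mcg/hr
Rate = 100783.2 mcg/hr ÷ 3655.367 mcg/mL = 27.57129 mL/hr
Time remaining = 144.3646 mL ÷ 27.57129 mL/hr = 5.236047 hr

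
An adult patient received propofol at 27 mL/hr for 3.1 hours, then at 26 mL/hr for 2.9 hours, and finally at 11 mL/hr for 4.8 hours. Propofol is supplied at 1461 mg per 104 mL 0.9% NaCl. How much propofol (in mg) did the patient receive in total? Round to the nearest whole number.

2977 mg

Concentration = 1461 mg ÷ 104 mL = 14.04808 mg/mL
Stage 1: 27 mL/hr × 3.1 hr = 83.7 mL → 83.7 mL × 14.04808 mg/mL = 1175.824 mg
Stage 2: 26 mL/hr × 2.9 hr = 75.4 mL → 75.4 mL × 14.04808 mg/mL = 1059.225 mg
Stage 3: 11 mL/hr × 4.8 hr = 52.8 mL → 52.8 mL × 14.04808 mg/mL = 741.7385 mg
Total = 1175.824 + 1059.225 + 741.7385 = 2976.787 mg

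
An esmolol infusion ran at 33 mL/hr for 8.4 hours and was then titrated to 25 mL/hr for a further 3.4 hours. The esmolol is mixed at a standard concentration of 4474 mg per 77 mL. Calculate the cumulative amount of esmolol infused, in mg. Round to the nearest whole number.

Concentration = 4474 mg ÷ 77 mL = 58.1039 mg/mL
Stage 1: 33 mL/hr × 8.4 hr = 277.2 mL → 277.2 mL × 58.1039 mg/mL = 16106.4 mg
Stage 2: 25 mL/hr × 3.4 hr = 85 mL → 85 mL × 58.1039 mg/mL = 4938.831 mg
Total = 16106.4 + 4938.831 = 21045.23 mg

21045 mg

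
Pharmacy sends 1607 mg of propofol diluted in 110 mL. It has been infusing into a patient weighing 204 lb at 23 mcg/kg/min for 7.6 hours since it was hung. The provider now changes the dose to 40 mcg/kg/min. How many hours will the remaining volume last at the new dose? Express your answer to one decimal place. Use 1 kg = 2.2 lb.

Initial rate:
Weight = 204 lb ÷ 2.2 lb/kg = 92.72727 kg
Dose = 23 mcg/kg/min × 92.72727 kg = 2132.727 mcg/min
2132.727 mcg/min × 60 min/hr = 127963.6 mcg/hr
Concentration = 1607 mg ÷ 110 mL = 14.60909 mg/mL = 14609.09 mcg/mL
Rate = 127963.6 mcg/hr ÷ 14609.09 mcg/mL = 8.759179 mL/hr
Volume infused so far = 8.759179 mL/hr × 7.6 hr = 66.56976 mL
Volume remaining = 110 − 66.56976 = 43.43024 mL
New rate:
Dose = 40 mcg/kg/min × 92.72727 kg = 3709.091 mcg/min
3709.091 mcg/min × 60 min/hr = 222545.5 mcg/hr
Rate = 222545.5 mcg/hr ÷ 14609.09 mcg/mL = 15.23335 mL/hr
Time remaining = 43.43024 mL ÷ 15.23335 mL/hr = 2.850997 hr

2.9 hours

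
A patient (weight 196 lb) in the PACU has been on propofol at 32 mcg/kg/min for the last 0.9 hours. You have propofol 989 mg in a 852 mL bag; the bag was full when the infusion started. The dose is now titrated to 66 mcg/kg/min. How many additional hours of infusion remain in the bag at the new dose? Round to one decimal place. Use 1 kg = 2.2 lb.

Initial rate:
Weight = 196 lb ÷ 2.2 lb/kg = 89.09091 kg
Dose = 32 mcg/kg/min × 89.09091 kg = 2850.909 mcg/min
2850.909 mcg/min × 60 min/hr = 171054.5 mcg/hr
Concentration = 989 mg ÷ 852 mL = 1.160798 mg/mL = 1160.798 mcg/mL
Rate = 171054.5 mcg/hr ÷ 1160.798 mcg/mL = 147.3594 mL/hr
Volume infused so far = 147.3594 mL/hr × 0.9 hr = 132.6235 mL
Volume remaining = 852 − 132.6235 = 719.3765 mL
New rate:
Dose = 66 mcg/kg/min × 89.09091 kg = 5880 mcg/min
5880 mcg/min × 60 min/hr = 352800 mcg/hr
Rate = 352800 mcg/hr ÷ 1160.798 mcg/mL = 303.9288 mL/hr
Time remaining = 719.3765 mL ÷ 303.9288 mL/hr = 2.366924 hr

2.4 hours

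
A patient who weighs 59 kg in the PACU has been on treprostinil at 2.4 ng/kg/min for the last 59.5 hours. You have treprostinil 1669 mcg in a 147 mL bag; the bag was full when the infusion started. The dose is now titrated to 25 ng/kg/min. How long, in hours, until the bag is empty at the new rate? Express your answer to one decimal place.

13.1 hours

Initial rate:
Dose = 2.4 ng/kg/min × 59 kg = 141.6 ng/min
141.6 ng/min × 60 min/hr = 8496 ng/hr
Concentration = 1669 mcg ÷ 147 mL = 11.35374 mcg/mL = 11353.74 ng/mL
Rate = 8496 ng/hr ÷ 11353.74 ng/mL = 0.7482996 mL/hr
Volume infused so far = 0.7482996 mL/hr × 59.5 hr = 44.52383 mL
Volume remaining = 147 − 44.52383 = 102.4762 mL
New rate:
Dose = 25 ng/kg/min × 59 kg = 1475 ng/min
1475 ng/min × 60 min/hr = 88500 ng/hr
Rate = 88500 ng/hr ÷ 11353.74 ng/mL = 7.794787 mL/hr
Time remaining = 102.4762 mL ÷ 7.794787 mL/hr = 13.14676 hr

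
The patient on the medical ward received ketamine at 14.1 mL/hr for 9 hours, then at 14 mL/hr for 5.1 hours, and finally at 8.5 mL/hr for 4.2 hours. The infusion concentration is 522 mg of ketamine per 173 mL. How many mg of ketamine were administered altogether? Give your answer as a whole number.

706 mg

Concentration = 522 mg ÷ 173 mL = 3.017341 mg/mL
Stage 1: 14.1 mL/hr × 9 hr = 126.9 mL → 126.9 mL × 3.017341 mg/mL = 382.9006 mg
Stage 2: 14 mL/hr × 5.1 hr = 71.4 mL → 71.4 mL × 3.017341 mg/mL = 215.4382 mg
Stage 3: 8.5 mL/hr × 4.2 hr = 35.7 mL → 35.7 mL × 3.017341 mg/mL = 107.7191 mg
Total = 382.9006 + 215.4382 + 107.7191 = 706.0578 mg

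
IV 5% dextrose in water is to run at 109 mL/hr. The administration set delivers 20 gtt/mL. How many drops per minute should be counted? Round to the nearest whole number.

36 gtt/min

109 mL/hr ÷ 60 min/hr = 1.816667 mL/min
1.816667 mL/min × 20 gtt/mL = 36.33333 gtt/min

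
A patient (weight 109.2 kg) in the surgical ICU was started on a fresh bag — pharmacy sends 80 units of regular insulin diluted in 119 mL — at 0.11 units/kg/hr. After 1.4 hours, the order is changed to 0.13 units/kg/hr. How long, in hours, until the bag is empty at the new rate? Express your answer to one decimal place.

Initial rate:
Dose = 0.11 units/kg/hr × 109.2 kg = 12.012 units/hr
Concentration = 80 units ÷ 119 mL = 0.6722689 units/mL
Rate = 12.012 units/hr ÷ 0.6722689 units/mL = 17.86785 mL/hr
Volume infused so far = 17.86785 mL/hr × 1.4 hr = 25.01499 mL
Volume remaining = 119 − 25.01499 = 93.98501 mL
New rate:
Dose = 0.13 units/kg/hr × 109.2 kg = 14.196 units/hr
Rate = 14.196 units/hr ÷ 0.6722689 units/mL = 21.11655 mL/hr
Time remaining = 93.98501 mL ÷ 21.11655 mL/hr = 4.450775 hr

4.5 hours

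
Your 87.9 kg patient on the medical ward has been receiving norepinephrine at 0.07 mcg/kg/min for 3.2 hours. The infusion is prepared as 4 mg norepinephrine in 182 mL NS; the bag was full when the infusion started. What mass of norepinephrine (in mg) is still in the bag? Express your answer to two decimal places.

Dose = 0.07 mcg/kg/min × 87.9 kg = 6.153 mcg/min
6.153 mcg/min × 60 min/hr = 369.18 mcg/hr
Concentration = 4 mg ÷ 182 mL = 0.02197802 mg/mL = 21.97802 mcg/mL
Rate = 369.18 mcg/hr ÷ 21.97802 mcg/mL = 16.79769 mL/hr
Volume infused = 16.79769 mL/hr × 3.2 hr = 53.75261 mL
Volume remaining = 182 − 53.75261 = 128.2474 mL
Drug remaining = 128.2474 mL × 21.97802 mcg/mL = 2818.624 mcg = 2.818624 mg

2.82 mg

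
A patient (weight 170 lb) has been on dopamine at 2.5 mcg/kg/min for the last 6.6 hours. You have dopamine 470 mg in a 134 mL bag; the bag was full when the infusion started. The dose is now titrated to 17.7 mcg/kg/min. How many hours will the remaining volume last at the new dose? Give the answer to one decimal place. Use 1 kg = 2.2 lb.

4.8 hours

Initial rate:
Weight = 170 lb ÷ 2.2 lb/kg = 77.27273 kg
Dose = 2.5 mcg/kg/min × 77.27273 kg = 193.1818 mcg/min
193.1818 mcg/min × 60 min/hr = 11590.91 mcg/hr
Concentration = 470 mg ÷ 134 mL = 3.507463 mg/mL = 3507.463 mcg/mL
Rate = 11590.91 mcg/hr ÷ 3507.463 mcg/mL = 3.304642 mL/hr
Volume infused so far = 3.304642 mL/hr × 6.6 hr = 21.81064 mL
Volume remaining = 134 − 21.81064 = 112.1894 mL
New rate:
Dose = 17.7 mcg/kg/min × 77.27273 kg = 1367.727 mcg/min
1367.727 mcg/min × 60 min/hr = 82063.64 mcg/hr
Rate = 82063.64 mcg/hr ÷ 3507.463 mcg/mL = 23.39687 mL/hr
Time remaining = 112.1894 mL ÷ 23.39687 mL/hr = 4.795059 hr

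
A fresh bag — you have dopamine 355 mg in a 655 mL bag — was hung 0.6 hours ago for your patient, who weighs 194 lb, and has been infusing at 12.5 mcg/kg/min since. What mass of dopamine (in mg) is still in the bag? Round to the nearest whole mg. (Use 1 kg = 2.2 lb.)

315 mg

Weight = 194 lb ÷ 2.2 lb/kg = 88.18182 kg
Dose = 12.5 mcg/kg/min × 88.18182 kg = 1102.273 mcg/min
1102.273 mcg/min × 60 min/hr = 66136.36 mcg/hr
Concentration = 355 mg ÷ 655 mL = 0.5419847 mg/mL = 541.9847 mcg/mL
Rate = 66136.36 mcg/hr ÷ 541.9847 mcg/mL = 122.0262 mL/hr
Volume infused = 122.0262 mL/hr × 0.6 hr = 73.21575 mL
Volume remaining = 655 − 73.21575 = 581.7843 mL
Drug remaining = 581.7843 mL × 541.9847 mcg/mL = 315318.2 mcg = 315.3182 mg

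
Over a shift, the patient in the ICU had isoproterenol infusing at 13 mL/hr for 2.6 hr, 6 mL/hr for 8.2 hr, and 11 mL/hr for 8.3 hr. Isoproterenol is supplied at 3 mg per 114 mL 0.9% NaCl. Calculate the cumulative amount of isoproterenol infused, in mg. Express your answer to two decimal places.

Concentration = 3 mg ÷ 114 mL = 0.02631579 mg/mL
Stage 1: 13 mL/hr × 2.6 hr = 33.8 mL → 33.8 mL × 0.02631579 mg/mL = 0.8894737 mg
Stage 2: 6 mL/hr × 8.2 hr = 49.2 mL → 49.2 mL × 0.02631579 mg/mL = 1.294737 mg
Stage 3: 11 mL/hr × 8.3 hr = 91.3 mL → 91.3 mL × 0.02631579 mg/mL = 2.402632 mg
Total = 0.8894737 + 1.294737 + 2.402632 = 4.586842 mg

4.59 mg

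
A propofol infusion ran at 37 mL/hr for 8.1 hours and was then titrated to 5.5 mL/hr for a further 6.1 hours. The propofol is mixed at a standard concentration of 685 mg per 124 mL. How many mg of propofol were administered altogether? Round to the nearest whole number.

1841 mg

Concentration = 685 mg ÷ 124 mL = 5.524194 mg/mL
Stage 1: 37 mL/hr × 8.1 hr = 299.7 mL → 299.7 mL × 5.524194 mg/mL = 1655.601 mg
Stage 2: 5.5 mL/hr × 6.1 hr = 33.55 mL → 33.55 mL × 5.524194 mg/mL = 185.3367 mg
Total = 1655.601 + 185.3367 = 1840.938 mg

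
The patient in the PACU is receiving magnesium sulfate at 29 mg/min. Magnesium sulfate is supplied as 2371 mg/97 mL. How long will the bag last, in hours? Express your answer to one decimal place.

1.4 hours

29 mg/min × 60 min/hr = 1740 mg/hr
Concentration = 2371 mg ÷ 97 mL = 24.4433 mg/mL
Rate = 1740 mg/hr ÷ 24.4433 mg/mL = 71.18515 mL/hr
Duration = 97 mL ÷ 71.18515 mL/hr = 1.362644 hr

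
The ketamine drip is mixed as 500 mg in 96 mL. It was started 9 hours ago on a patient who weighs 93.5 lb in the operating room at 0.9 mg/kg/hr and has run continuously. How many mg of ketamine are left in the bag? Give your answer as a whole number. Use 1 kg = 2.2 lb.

156 mg

Weight = 93.5 lb ÷ 2.2 lb/kg = 42.5 kg
Dose = 0.9 mg/kg/hr × 42.5 kg = 38.25 mg/hr
Concentration = 500 mg ÷ 96 mL = 5.208333 mg/mL
Rate = 38.25 mg/hr ÷ 5.208333 mg/mL = 7.344 mL/hr
Volume infused = 7.344 mL/hr × 9 hr = 66.096 mL
Volume remaining = 96 − 66.096 = 29.904 mL
Drug remaining = 29.904 mL × 5.208333 mg/mL = 155.75 mg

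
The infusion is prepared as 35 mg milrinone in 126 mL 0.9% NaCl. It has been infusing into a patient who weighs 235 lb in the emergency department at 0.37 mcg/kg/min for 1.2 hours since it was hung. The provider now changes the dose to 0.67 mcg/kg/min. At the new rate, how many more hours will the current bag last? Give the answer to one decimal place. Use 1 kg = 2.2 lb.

7.5 hours

Initial rate:
Weight = 235 lb ÷ 2.2 lb/kg = 106.8182 kg
Dose = 0.37 mcg/kg/min × 106.8182 kg = 39.52273 mcg/min
39.52273 mcg/min × 60 min/hr = 2371.364 mcg/hr
Concentration = 35 mg ÷ 126 mL = 0.2777778 mg/mL = 277.7778 mcg/mL
Rate = 2371.364 mcg/hr ÷ 277.7778 mcg/mL = 8.536909 mL/hr
Volume infused so far = 8.536909 mL/hr × 1.2 hr = 10.24429 mL
Volume remaining = 126 − 10.24429 = 115.7557 mL
New rate:
Dose = 0.67 mcg/kg/min × 106.8182 kg = 71.56818 mcg/min
71.56818 mcg/min × 60 min/hr = 4294.091 mcg/hr
Rate = 4294.091 mcg/hr ÷ 277.7778 mcg/mL = 15.45873 mL/hr
Time remaining = 115.7557 mL ÷ 15.45873 mL/hr = 7.488049 hr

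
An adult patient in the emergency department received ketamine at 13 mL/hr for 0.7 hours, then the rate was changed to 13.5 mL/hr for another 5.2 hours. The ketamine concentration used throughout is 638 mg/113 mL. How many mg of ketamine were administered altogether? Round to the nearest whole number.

448 mg

Concentration = 638 mg ÷ 113 mL = 5.646018 mg/mL
Stage 1: 13 mL/hr × 0.7 hr = 9.1 mL → 9.1 mL × 5.646018 mg/mL = 51.37876 mg
Stage 2: 13.5 mL/hr × 5.2 hr = 70.2 mL → 70.2 mL × 5.646018 mg/mL = 396.3504 mg
Total = 51.37876 + 396.3504 = 447.7292 mg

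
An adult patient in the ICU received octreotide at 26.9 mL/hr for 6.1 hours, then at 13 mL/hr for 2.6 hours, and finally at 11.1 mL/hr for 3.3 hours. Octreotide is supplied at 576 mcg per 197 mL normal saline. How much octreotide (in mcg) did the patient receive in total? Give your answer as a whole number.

Concentration = 576 mcg ÷ 197 mL = 2.923858 mcg/mL
Stage 1: 26.9 mL/hr × 6.1 hr = 164.09 mL → 164.09 mL × 2.923858 mcg/mL = 479.7758 mcg
Stage 2: 13 mL/hr × 2.6 hr = 33.8 mL → 33.8 mL × 2.923858 mcg/mL = 98.8264 mcg
Stage 3: 11.1 mL/hr × 3.3 hr = 36.63 mL → 36.63 mL × 2.923858 mcg/mL = 107.1009 mcg
Total = 479.7758 + 98.8264 + 107.1009 = 685.7031 mcg

686 mcg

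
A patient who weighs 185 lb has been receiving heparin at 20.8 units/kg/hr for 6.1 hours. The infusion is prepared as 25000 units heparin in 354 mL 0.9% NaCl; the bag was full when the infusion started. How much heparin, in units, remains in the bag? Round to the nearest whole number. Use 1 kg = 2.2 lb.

14331 units

Weight = 185 lb ÷ 2.2 lb/kg = 84.09091 kg
Dose = 20.8 units/kg/hr × 84.09091 kg = 1749.091 units/hr
Concentration = 25000 units ÷ 354 mL = 70.62147 units/mL
Rate = 1749.091 units/hr ÷ 70.62147 units/mL = 24.76713 mL/hr
Volume infused = 24.76713 mL/hr × 6.1 hr = 151.0795 mL
Volume remaining = 354 − 151.0795 = 202.9205 mL
Drug remaining = 202.9205 mL × 70.62147 units/mL = 14330.55 units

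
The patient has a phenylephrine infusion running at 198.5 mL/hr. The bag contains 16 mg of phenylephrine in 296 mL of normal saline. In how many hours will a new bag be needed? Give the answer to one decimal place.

1.5 hours

Duration = 296 mL ÷ 198.5 mL/hr = 1.491184 hr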